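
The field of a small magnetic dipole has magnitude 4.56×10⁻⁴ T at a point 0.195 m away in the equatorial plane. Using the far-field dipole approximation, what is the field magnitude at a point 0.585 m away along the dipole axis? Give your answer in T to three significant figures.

B ≈ 3.38×10⁻⁵ T

Dipole fields scale as 1/r³ in the far field.
The axial field is twice the equatorial field at the same r, so the geometry factor is 2/1.
B₂ = B₁ · (2/1) · (r₁/r₂)³ = 4.56×10⁻⁴ · 2 · (0.195/0.585)³.
(r₁/r₂)³ = (0.3333)³ = 0.03704.
B₂ ≈ 3.378×10⁻⁵ T.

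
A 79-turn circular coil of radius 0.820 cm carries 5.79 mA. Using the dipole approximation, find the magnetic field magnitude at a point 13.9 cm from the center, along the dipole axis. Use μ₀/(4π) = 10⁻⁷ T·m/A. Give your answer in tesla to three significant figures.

B ≈ 7.20×10⁻⁹ T

m = NIA = NIπa² = 79·(0.00579)·π·(0.00820)² = 9.662×10⁻⁵ A·m².
On axis B = (μ₀/4π)·2m/r³.
B = 2·(10⁻⁷)·(9.662×10⁻⁵) / (0.139)³ = 7.195×10⁻⁹ T.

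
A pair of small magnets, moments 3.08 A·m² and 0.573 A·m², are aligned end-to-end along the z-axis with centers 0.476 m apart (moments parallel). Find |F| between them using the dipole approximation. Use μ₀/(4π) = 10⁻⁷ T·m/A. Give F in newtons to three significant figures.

F ≈ 2.06×10⁻⁵ N

On-axis B of dipole 1: B = (μ₀/4π)·2m₁/r³. Force on dipole 2: F = m₂·dB/dr.
dB/dr = −(μ₀/4π)·6m₁/r⁴, so |F| = (μ₀/4π)·6m₁m₂/r⁴.
F = 6(10⁻⁷)(3.08)(0.573)/(0.476)⁴ = 2.063×10⁻⁵ N.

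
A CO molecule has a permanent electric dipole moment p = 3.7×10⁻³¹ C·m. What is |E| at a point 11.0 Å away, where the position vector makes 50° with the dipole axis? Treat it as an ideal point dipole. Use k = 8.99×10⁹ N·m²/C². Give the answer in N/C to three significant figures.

At angle θ the dipole field magnitude is E = (kp/r³)·√(1 + 3cos²θ).
kp/r³ = (8.99×10⁹)(3.70×10⁻³¹) / (1.10×10⁻⁹)³ = 2.499×10⁶ N/C.
√(1 + 3cos²50°) = √(1 + 3·0.4132) = √2.2395 ≈ 1.4965.
E ≈ 2.499×10⁶ × 1.497 = 3.740×10⁶ N/C.

E ≈ 3.74×10⁶ N/C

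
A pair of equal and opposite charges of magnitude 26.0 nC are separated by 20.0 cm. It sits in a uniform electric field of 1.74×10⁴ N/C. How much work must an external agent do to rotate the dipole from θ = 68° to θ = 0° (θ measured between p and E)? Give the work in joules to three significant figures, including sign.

W ≈ -5.66×10⁻⁵ J

Dipole moment p = qd = (2.60×10⁻⁸ C)(0.200 m) = 5.20×10⁻⁹ C·m.
W_ext = ΔU = U(θ₂) − U(θ₁) = −pE cosθ₂ − (−pE cosθ₁) = pE(cosθ₁ − cosθ₂).
W = (5.20×10⁻⁹)(1.74×10⁴)·(cos68° − cos0°) = (9.048×10⁻⁵)·(-0.6254) = -5.659×10⁻⁵ J.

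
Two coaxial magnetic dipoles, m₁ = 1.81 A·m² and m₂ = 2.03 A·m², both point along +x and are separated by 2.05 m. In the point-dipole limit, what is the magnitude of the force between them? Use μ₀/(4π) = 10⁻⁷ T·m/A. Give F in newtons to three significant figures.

On-axis B of dipole 1: B = (μ₀/4π)·2m₁/r³. Force on dipole 2: F = m₂·dB/dr.
dB/dr = −(μ₀/4π)·6m₁/r⁴, so |F| = (μ₀/4π)·6m₁m₂/r⁴.
F = 6(10⁻⁷)(1.81)(2.03)/(2.05)⁴ = 1.248×10⁻⁷ N.

F ≈ 1.25×10⁻⁷ N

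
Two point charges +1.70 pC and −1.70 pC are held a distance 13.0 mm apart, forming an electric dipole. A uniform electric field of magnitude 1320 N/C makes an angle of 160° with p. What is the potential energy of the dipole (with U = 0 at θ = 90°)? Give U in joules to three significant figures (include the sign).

U ≈ 2.74×10⁻¹¹ J

Dipole moment p = qd = (1.70×10⁻¹² C)(0.0130 m) = 2.21×10⁻¹⁴ C·m.
U = −p·E = −pE cosθ.
U = −(2.21×10⁻¹⁴)(1320)·cos160° = 2.741×10⁻¹¹ J.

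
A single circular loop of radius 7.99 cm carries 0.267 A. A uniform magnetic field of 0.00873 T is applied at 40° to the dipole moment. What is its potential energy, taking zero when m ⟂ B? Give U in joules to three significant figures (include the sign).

Magnetic moment m = IA = Iπa² = (0.267)·π·(0.0799)² = 0.005355 A·m².
U = −m·B = −mB cosθ.
U = −(0.005355)(0.00873)·cos40° = -3.581×10⁻⁵ J.

U ≈ -3.58×10⁻⁵ J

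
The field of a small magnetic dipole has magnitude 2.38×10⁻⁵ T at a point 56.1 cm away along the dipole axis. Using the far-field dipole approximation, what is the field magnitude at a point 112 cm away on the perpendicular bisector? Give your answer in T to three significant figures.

Dipole fields scale as 1/r³ in the far field.
The axial field is twice the equatorial field at the same r, so the geometry factor is 1/2.
B₂ = B₁ · (1/2) · (r₁/r₂)³ = 2.38×10⁻⁵ · 0.5 · (56.1/112)³.
(r₁/r₂)³ = (0.5009)³ = 0.1257.
B₂ ≈ 1.495×10⁻⁶ T.

B ≈ 1.50×10⁻⁶ T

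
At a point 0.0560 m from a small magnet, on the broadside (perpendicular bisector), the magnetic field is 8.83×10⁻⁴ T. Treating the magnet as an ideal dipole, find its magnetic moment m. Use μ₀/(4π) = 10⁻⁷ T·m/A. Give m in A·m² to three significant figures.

m ≈ 1.55 A·m²

In the equatorial plane B = (μ₀/4π)·m/r³, so m = Br³·4π/(μ₀).
m = (8.83×10⁻⁴)·(0.0560)³ / (10⁻⁷) = 1.551 A·m².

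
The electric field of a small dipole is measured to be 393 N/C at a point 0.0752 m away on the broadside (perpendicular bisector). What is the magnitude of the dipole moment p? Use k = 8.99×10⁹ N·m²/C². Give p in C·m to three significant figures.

p ≈ 1.86×10⁻¹¹ C·m

In the equatorial plane E = kp/r³, so p = Er³/(k).
p = (393)·(0.0752)³ / (8.99×10⁹) = 1.859×10⁻¹¹ C·m.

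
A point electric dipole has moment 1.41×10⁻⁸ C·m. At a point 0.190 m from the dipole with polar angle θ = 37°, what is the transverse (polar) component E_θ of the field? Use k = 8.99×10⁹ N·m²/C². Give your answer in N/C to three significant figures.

E_θ ≈ 1.11×10⁴ N/C

For a dipole, E_θ = (kp sinθ)/r³.
kp/r³ = (8.99×10⁹)(1.41×10⁻⁸)/(0.190)³ = 1.848×10⁴ N/C.
E_θ = 1.848×10⁴·sin37° = 1.112×10⁴ N/C.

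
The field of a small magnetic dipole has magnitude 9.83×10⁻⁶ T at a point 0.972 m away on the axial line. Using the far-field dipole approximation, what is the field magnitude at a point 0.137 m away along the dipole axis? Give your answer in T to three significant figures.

B ≈ 0.00351 T

Dipole fields scale as 1/r³ in the far field; the geometry is the same at both points.
B₂ = B₁ · (r₁/r₂)³ = 9.83×10⁻⁶ · (0.972/0.137)³.
(r₁/r₂)³ = (7.095)³ = 357.1.
B₂ ≈ 0.003511 T.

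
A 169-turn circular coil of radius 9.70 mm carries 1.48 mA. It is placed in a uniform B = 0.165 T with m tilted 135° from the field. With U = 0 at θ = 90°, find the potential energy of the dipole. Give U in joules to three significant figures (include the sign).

m = NIA = NIπa² = 169·(0.00148)·π·(0.00970)² = 7.393×10⁻⁵ A·m².
U = −m·B = −mB cosθ.
U = −(7.393×10⁻⁵)(0.165)·cos135° = 8.626×10⁻⁶ J.

U ≈ 8.63×10⁻⁶ J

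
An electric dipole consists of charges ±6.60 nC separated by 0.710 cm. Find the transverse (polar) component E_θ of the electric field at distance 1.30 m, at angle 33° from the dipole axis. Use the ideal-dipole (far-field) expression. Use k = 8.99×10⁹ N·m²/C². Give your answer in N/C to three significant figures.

Dipole moment p = qd = (6.60×10⁻⁹ C)(0.00710 m) = 4.686×10⁻¹¹ C·m.
For a dipole, E_θ = (kp sinθ)/r³.
kp/r³ = (8.99×10⁹)(4.686×10⁻¹¹)/(1.30)³ = 0.1917 N/C.
E_θ = 0.1917·sin33° = 0.1044 N/C.

E_θ ≈ 0.104 N/C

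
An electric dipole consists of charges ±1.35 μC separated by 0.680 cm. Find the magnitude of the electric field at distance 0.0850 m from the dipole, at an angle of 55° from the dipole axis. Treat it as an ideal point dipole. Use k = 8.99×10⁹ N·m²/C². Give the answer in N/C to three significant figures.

Dipole moment p = qd = (1.35×10⁻⁶ C)(0.00680 m) = 9.18×10⁻⁹ C·m.
At angle θ the dipole field magnitude is E = (kp/r³)·√(1 + 3cos²θ).
kp/r³ = (8.99×10⁹)(9.18×10⁻⁹) / (0.0850)³ = 1.344×10⁵ N/C.
√(1 + 3cos²55°) = √(1 + 3·0.3290) = √1.9870 ≈ 1.4096.
E ≈ 1.344×10⁵ × 1.410 = 1.894×10⁵ N/C.

E ≈ 1.89×10⁵ N/C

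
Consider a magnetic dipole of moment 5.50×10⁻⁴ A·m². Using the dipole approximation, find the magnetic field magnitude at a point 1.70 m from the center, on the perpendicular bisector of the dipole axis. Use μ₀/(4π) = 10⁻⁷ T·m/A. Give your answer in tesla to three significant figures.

In the equatorial plane B = (μ₀/4π)·m/r³ (half the axial value).
B = (10⁻⁷)·(5.50×10⁻⁴) / (1.70)³ = 1.119×10⁻¹¹ T.

B ≈ 1.12×10⁻¹¹ T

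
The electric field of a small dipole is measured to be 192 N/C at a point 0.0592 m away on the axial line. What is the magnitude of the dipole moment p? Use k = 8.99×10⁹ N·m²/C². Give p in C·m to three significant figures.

p ≈ 2.22×10⁻¹² C·m

On axis E = 2kp/r³, so p = Er³/(2k).
p = (192)·(0.0592)³ / (2·8.99×10⁹) = 2.216×10⁻¹² C·m.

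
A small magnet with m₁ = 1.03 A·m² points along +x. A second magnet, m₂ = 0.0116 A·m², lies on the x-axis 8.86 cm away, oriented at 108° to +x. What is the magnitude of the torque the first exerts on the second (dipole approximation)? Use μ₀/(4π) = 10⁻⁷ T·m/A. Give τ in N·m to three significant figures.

Dipole B is on the axis of dipole A, so B₁ there is axial: B₁ = (μ₀/4π)·2m₁/r³ along +x.
B₁ = 2(10⁻⁷)(1.03)/(0.0886)³ = 2.962×10⁻⁴ T.
τ = m₂ B₁ sinθ.
τ = (0.0116)(2.962×10⁻⁴)·sin108° = 3.268×10⁻⁶ N·m.

τ ≈ 3.27×10⁻⁶ N·m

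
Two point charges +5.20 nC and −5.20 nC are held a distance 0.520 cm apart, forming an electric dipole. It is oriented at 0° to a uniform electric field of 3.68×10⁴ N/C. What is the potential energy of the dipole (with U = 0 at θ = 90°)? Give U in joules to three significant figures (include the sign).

Dipole moment p = qd = (5.20×10⁻⁹ C)(0.00520 m) = 2.704×10⁻¹¹ C·m.
U = −p·E = −pE cosθ.
U = −(2.704×10⁻¹¹)(3.68×10⁴)·cos0° = -9.951×10⁻⁷ J.

U ≈ -9.95×10⁻⁷ J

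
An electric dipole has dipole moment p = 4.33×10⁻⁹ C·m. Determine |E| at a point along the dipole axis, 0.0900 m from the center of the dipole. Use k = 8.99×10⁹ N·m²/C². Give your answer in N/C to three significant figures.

On the dipole axis E = 2kp/r³.
E = 2·(8.99×10⁹)(4.33×10⁻⁹) / (0.0900)³ = 1.068×10⁵ N/C.

E ≈ 1.07×10⁵ N/C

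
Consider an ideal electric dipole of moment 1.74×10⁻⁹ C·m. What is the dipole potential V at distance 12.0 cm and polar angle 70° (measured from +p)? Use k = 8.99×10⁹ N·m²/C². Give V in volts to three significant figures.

The dipole potential is V = kp cosθ / r².
V = (8.99×10⁹)(1.74×10⁻⁹)·cos70° / (0.120)² = 371.5 V.

V ≈ 372 V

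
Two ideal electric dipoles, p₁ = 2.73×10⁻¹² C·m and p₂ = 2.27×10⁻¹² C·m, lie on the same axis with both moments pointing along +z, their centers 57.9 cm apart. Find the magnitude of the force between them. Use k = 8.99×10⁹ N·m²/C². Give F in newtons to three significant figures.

F ≈ 2.97×10⁻¹² N

On-axis field of dipole 1 at distance r: E = 2kp₁/r³. Force on dipole 2 is F = p₂·dE/dr (gradient along axis).
dE/dr = −6kp₁/r⁴, so |F| = 6kp₁p₂/r⁴ (attractive for aligned moments).
F = 6(8.99×10⁹)(2.73×10⁻¹²)(2.27×10⁻¹²)/(0.579)⁴ = 2.974×10⁻¹² N.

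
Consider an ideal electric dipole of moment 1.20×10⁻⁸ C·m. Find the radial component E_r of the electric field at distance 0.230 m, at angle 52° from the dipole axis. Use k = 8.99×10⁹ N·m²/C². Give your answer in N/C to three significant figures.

For a dipole, E_r = (2kp cosθ)/r³.
kp/r³ = (8.99×10⁹)(1.20×10⁻⁸)/(0.230)³ = 8867 N/C.
E_r = 2·8867·cos52° = 1.092×10⁴ N/C.

E_r ≈ 1.09×10⁴ N/C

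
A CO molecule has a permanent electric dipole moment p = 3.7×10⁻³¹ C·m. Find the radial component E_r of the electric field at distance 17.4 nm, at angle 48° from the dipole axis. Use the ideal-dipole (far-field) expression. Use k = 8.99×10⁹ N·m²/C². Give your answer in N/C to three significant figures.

For a dipole, E_r = (2kp cosθ)/r³.
kp/r³ = (8.99×10⁹)(3.70×10⁻³¹)/(1.74×10⁻⁸)³ = 631.4 N/C.
E_r = 2·631.4·cos48° = 845.0 N/C.

E_r ≈ 845 N/C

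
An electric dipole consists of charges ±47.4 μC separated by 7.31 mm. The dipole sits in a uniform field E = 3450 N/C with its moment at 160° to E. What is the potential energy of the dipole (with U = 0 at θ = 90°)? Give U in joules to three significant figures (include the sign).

U ≈ 0.00112 J

Dipole moment p = qd = (4.74×10⁻⁵ C)(0.00731 m) = 3.465×10⁻⁷ C·m.
U = −p·E = −pE cosθ.
U = −(3.465×10⁻⁷)(3450)·cos160° = 0.001123 J.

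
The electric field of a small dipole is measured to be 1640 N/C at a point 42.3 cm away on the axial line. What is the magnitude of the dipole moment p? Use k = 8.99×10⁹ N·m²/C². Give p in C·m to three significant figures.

On axis E = 2kp/r³, so p = Er³/(2k).
p = (1640)·(0.423)³ / (2·8.99×10⁹) = 6.904×10⁻⁹ C·m.

p ≈ 6.90×10⁻⁹ C·m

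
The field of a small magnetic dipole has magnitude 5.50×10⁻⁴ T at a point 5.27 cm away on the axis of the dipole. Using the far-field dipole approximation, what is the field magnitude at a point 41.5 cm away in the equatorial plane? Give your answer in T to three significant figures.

Dipole fields scale as 1/r³ in the far field.
The axial field is twice the equatorial field at the same r, so the geometry factor is 1/2.
B₂ = B₁ · (1/2) · (r₁/r₂)³ = 5.50×10⁻⁴ · 0.5 · (5.27/41.5)³.
(r₁/r₂)³ = (0.127)³ = 0.002048.
B₂ ≈ 5.631×10⁻⁷ T.

B ≈ 5.63×10⁻⁷ T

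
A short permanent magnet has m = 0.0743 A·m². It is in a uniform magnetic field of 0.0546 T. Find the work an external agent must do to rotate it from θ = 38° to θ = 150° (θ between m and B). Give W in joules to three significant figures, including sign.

W_ext = ΔU = −mB cosθ₂ + mB cosθ₁ = mB(cosθ₁ − cosθ₂).
W = (0.0743)(0.0546)·(cos38° − cos150°) = (0.004057)·(+1.6540) = 0.006710 J.

W ≈ 0.00671 J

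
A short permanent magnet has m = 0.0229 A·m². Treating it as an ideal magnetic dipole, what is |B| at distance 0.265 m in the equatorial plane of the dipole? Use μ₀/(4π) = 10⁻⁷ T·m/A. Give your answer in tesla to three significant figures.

B ≈ 1.23×10⁻⁷ T

In the equatorial plane B = (μ₀/4π)·m/r³ (half the axial value).
B = (10⁻⁷)·(0.0229) / (0.265)³ = 1.231×10⁻⁷ T.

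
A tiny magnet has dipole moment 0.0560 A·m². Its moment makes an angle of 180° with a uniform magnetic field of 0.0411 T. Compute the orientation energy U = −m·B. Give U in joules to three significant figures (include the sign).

U = −m·B = −mB cosθ.
U = −(0.0560)(0.0411)·cos180° = 0.002302 J.

U ≈ 0.00230 J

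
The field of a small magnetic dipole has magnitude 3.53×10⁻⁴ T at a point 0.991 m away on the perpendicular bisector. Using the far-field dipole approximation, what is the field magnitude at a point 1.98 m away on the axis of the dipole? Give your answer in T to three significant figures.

Dipole fields scale as 1/r³ in the far field.
The axial field is twice the equatorial field at the same r, so the geometry factor is 2/1.
B₂ = B₁ · (2/1) · (r₁/r₂)³ = 3.53×10⁻⁴ · 2 · (0.991/1.98)³.
(r₁/r₂)³ = (0.5005)³ = 0.1254.
B₂ ≈ 8.852×10⁻⁵ T.

B ≈ 8.85×10⁻⁵ T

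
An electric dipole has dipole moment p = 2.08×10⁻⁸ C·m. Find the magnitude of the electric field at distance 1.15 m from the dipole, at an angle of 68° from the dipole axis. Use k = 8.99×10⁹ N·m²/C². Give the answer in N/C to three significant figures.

At angle θ the dipole field magnitude is E = (kp/r³)·√(1 + 3cos²θ).
kp/r³ = (8.99×10⁹)(2.08×10⁻⁸) / (1.15)³ = 123.0 N/C.
√(1 + 3cos²68°) = √(1 + 3·0.1403) = √1.4210 ≈ 1.1921.
E ≈ 123.0 × 1.192 = 146.6 N/C.

E ≈ 147 N/C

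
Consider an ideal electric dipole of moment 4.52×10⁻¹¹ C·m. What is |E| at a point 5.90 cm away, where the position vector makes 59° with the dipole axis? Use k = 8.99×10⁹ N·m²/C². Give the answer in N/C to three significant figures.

At angle θ the dipole field magnitude is E = (kp/r³)·√(1 + 3cos²θ).
kp/r³ = (8.99×10⁹)(4.52×10⁻¹¹) / (0.0590)³ = 1979 N/C.
√(1 + 3cos²59°) = √(1 + 3·0.2653) = √1.7958 ≈ 1.3401.
E ≈ 1979 × 1.340 = 2651 N/C.

E ≈ 2650 N/C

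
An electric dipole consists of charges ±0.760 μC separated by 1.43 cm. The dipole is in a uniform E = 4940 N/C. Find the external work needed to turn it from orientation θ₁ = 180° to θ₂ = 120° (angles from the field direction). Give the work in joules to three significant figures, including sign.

Dipole moment p = qd = (7.60×10⁻⁷ C)(0.0143 m) = 1.087×10⁻⁸ C·m.
W_ext = ΔU = U(θ₂) − U(θ₁) = −pE cosθ₂ − (−pE cosθ₁) = pE(cosθ₁ − cosθ₂).
W = (1.087×10⁻⁸)(4940)·(cos180° − cos120°) = (5.370×10⁻⁵)·(-0.5000) = -2.685×10⁻⁵ J.

W ≈ -2.68×10⁻⁵ J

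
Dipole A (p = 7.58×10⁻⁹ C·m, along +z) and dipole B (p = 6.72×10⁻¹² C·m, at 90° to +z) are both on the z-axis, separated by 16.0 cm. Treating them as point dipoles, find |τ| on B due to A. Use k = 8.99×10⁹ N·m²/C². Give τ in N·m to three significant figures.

τ ≈ 2.24×10⁻⁷ N·m

The second dipole sits on the axis of the first, so the field there is axial: E₁ = 2kp₁/r³ along +z.
E₁ = 2(8.99×10⁹)(7.58×10⁻⁹)/(0.160)³ = 3.327×10⁴ N/C.
Torque on the second dipole: τ = p₂ E₁ sinθ.
τ = (6.72×10⁻¹²)(3.327×10⁴)·sin90° = 2.236×10⁻⁷ N·m.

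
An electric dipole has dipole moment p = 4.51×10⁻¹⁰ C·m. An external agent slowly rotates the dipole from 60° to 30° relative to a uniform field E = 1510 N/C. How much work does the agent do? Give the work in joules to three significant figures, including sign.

W ≈ -2.49×10⁻⁷ J

W_ext = ΔU = U(θ₂) − U(θ₁) = −pE cosθ₂ − (−pE cosθ₁) = pE(cosθ₁ − cosθ₂).
W = (4.51×10⁻¹⁰)(1510)·(cos60° − cos30°) = (6.810×10⁻⁷)·(-0.3660) = -2.493×10⁻⁷ J.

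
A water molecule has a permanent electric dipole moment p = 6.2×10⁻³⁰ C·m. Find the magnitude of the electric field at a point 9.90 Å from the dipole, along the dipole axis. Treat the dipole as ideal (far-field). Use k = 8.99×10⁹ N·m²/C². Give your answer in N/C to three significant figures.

E ≈ 1.15×10⁸ N/C

On the dipole axis E = 2kp/r³.
E = 2·(8.99×10⁹)(6.20×10⁻³⁰) / (9.90×10⁻¹⁰)³ = 1.149×10⁸ N/C.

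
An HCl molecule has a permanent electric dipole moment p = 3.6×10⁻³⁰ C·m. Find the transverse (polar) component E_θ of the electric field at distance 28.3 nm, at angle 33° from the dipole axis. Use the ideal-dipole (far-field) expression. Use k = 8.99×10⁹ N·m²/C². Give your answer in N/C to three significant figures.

For a dipole, E_θ = (kp sinθ)/r³.
kp/r³ = (8.99×10⁹)(3.60×10⁻³⁰)/(2.83×10⁻⁸)³ = 1428 N/C.
E_θ = 1428·sin33° = 777.7 N/C.

E_θ ≈ 778 N/C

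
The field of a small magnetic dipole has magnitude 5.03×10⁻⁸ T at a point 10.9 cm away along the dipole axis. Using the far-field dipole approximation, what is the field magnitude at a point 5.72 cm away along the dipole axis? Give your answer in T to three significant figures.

Dipole fields scale as 1/r³ in the far field; the geometry is the same at both points.
B₂ = B₁ · (r₁/r₂)³ = 5.03×10⁻⁸ · (10.9/5.72)³.
(r₁/r₂)³ = (1.906)³ = 6.92.
B₂ ≈ 3.481×10⁻⁷ T.

B ≈ 3.48×10⁻⁷ T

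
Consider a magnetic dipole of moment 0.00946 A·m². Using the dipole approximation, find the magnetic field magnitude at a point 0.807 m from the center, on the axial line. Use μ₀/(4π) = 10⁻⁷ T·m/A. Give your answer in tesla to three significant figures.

B ≈ 3.60×10⁻⁹ T

On axis B = (μ₀/4π)·2m/r³.
B = 2·(10⁻⁷)·(0.00946) / (0.807)³ = 3.600×10⁻⁹ T.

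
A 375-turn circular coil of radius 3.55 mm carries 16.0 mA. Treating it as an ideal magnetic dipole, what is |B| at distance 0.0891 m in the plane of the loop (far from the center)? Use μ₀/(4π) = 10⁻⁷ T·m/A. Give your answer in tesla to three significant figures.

B ≈ 3.36×10⁻⁸ T

m = NIA = NIπa² = 375·(0.0160)·π·(0.00355)² = 2.376×10⁻⁴ A·m².
In the equatorial plane B = (μ₀/4π)·m/r³ (half the axial value).
B = (10⁻⁷)·(2.376×10⁻⁴) / (0.0891)³ = 3.359×10⁻⁸ T.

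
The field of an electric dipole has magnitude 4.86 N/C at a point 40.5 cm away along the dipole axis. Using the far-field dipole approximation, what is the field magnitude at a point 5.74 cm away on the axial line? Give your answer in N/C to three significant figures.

E ≈ 1710 N/C

Dipole fields scale as 1/r³ in the far field; the geometry is the same at both points.
E₂ = E₁ · (r₁/r₂)³ = 4.86 · (40.5/5.74)³.
(r₁/r₂)³ = (7.056)³ = 351.3.
E₂ ≈ 1707 N/C.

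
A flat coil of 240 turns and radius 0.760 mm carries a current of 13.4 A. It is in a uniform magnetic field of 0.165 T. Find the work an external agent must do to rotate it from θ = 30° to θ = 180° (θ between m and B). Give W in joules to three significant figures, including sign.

W ≈ 0.00180 J

m = NIA = NIπa² = 240·(13.4)·π·(7.60×10⁻⁴)² = 0.005836 A·m².
W_ext = ΔU = −mB cosθ₂ + mB cosθ₁ = mB(cosθ₁ − cosθ₂).
W = (0.005836)(0.165)·(cos30° − cos180°) = (9.629×10⁻⁴)·(+1.8660) = 0.001797 J.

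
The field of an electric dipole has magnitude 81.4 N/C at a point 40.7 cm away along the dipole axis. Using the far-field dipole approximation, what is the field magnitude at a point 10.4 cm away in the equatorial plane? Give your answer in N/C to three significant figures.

Dipole fields scale as 1/r³ in the far field.
The axial field is twice the equatorial field at the same r, so the geometry factor is 1/2.
E₂ = E₁ · (1/2) · (r₁/r₂)³ = 81.4 · 0.5 · (40.7/10.4)³.
(r₁/r₂)³ = (3.913)³ = 59.94.
E₂ ≈ 2439 N/C.

E ≈ 2440 N/C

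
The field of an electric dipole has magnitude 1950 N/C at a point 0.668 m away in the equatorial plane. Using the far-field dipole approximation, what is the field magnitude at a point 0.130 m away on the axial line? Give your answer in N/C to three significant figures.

E ≈ 5.29×10⁵ N/C

Dipole fields scale as 1/r³ in the far field.
The axial field is twice the equatorial field at the same r, so the geometry factor is 2/1.
E₂ = E₁ · (2/1) · (r₁/r₂)³ = 1950 · 2 · (0.668/0.130)³.
(r₁/r₂)³ = (5.138)³ = 135.7.
E₂ ≈ 5.291×10⁵ N/C.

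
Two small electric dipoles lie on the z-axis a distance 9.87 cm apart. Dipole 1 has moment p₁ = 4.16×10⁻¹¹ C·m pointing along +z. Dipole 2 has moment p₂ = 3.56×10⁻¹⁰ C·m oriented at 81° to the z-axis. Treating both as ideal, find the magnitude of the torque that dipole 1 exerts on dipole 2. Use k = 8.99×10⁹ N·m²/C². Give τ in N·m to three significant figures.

τ ≈ 2.74×10⁻⁷ N·m

The second dipole sits on the axis of the first, so the field there is axial: E₁ = 2kp₁/r³ along +z.
E₁ = 2(8.99×10⁹)(4.16×10⁻¹¹)/(0.0987)³ = 777.9 N/C.
Torque on the second dipole: τ = p₂ E₁ sinθ.
τ = (3.56×10⁻¹⁰)(777.9)·sin81° = 2.735×10⁻⁷ N·m.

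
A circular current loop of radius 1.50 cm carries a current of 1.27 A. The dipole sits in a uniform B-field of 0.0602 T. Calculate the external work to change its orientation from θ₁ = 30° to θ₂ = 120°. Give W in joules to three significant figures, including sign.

Magnetic moment m = IA = Iπa² = (1.27)·π·(0.0150)² = 8.977×10⁻⁴ A·m².
W_ext = ΔU = −mB cosθ₂ + mB cosθ₁ = mB(cosθ₁ − cosθ₂).
W = (8.977×10⁻⁴)(0.0602)·(cos30° − cos120°) = (5.404×10⁻⁵)·(+1.3660) = 7.382×10⁻⁵ J.

W ≈ 7.38×10⁻⁵ J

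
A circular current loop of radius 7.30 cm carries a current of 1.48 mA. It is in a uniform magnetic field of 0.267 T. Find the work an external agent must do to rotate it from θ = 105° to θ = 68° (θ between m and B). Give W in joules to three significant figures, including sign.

W ≈ -4.19×10⁻⁶ J

Magnetic moment m = IA = Iπa² = (0.00148)·π·(0.0730)² = 2.478×10⁻⁵ A·m².
W_ext = ΔU = −mB cosθ₂ + mB cosθ₁ = mB(cosθ₁ − cosθ₂).
W = (2.478×10⁻⁵)(0.267)·(cos105° − cos68°) = (6.616×10⁻⁶)·(-0.6334) = -4.191×10⁻⁶ J.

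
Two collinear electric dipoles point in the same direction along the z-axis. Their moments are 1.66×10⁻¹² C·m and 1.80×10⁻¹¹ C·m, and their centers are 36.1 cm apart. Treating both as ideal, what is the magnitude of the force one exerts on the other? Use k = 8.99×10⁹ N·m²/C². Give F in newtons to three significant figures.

F ≈ 9.49×10⁻¹¹ N

On-axis field of dipole 1 at distance r: E = 2kp₁/r³. Force on dipole 2 is F = p₂·dE/dr (gradient along axis).
dE/dr = −6kp₁/r⁴, so |F| = 6kp₁p₂/r⁴ (attractive for aligned moments).
F = 6(8.99×10⁹)(1.66×10⁻¹²)(1.80×10⁻¹¹)/(0.361)⁴ = 9.490×10⁻¹¹ N.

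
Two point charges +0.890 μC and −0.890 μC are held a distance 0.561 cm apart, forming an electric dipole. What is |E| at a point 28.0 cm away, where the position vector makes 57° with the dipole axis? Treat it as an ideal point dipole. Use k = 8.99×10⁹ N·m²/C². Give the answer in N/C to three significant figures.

E ≈ 2810 N/C

Dipole moment p = qd = (8.90×10⁻⁷ C)(0.00561 m) = 4.993×10⁻⁹ C·m.
At angle θ the dipole field magnitude is E = (kp/r³)·√(1 + 3cos²θ).
kp/r³ = (8.99×10⁹)(4.993×10⁻⁹) / (0.280)³ = 2045 N/C.
√(1 + 3cos²57°) = √(1 + 3·0.2966) = √1.8899 ≈ 1.3747.
E ≈ 2045 × 1.375 = 2811 N/C.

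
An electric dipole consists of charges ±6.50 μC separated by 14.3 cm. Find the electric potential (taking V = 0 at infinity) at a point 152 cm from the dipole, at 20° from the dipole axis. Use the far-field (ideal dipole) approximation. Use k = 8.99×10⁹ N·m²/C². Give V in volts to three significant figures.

V ≈ 3400 V

Dipole moment p = qd = (6.50×10⁻⁶ C)(0.143 m) = 9.295×10⁻⁷ C·m.
The dipole potential is V = kp cosθ / r².
V = (8.99×10⁹)(9.295×10⁻⁷)·cos20° / (1.52)² = 3399 V.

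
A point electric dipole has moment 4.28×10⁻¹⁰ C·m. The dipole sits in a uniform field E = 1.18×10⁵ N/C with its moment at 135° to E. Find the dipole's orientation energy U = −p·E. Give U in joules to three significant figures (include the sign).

U = −p·E = −pE cosθ.
U = −(4.28×10⁻¹⁰)(1.18×10⁵)·cos135° = 3.571×10⁻⁵ J.

U ≈ 3.57×10⁻⁵ J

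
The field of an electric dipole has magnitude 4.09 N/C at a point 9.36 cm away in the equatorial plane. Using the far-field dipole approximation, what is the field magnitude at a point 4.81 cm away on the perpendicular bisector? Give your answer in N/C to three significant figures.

Dipole fields scale as 1/r³ in the far field; the geometry is the same at both points.
E₂ = E₁ · (r₁/r₂)³ = 4.09 · (9.36/4.81)³.
(r₁/r₂)³ = (1.946)³ = 7.369.
E₂ ≈ 30.14 N/C.

E ≈ 30.1 N/C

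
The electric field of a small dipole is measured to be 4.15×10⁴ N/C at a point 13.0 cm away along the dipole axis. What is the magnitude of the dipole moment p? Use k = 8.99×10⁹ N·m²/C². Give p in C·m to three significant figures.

p ≈ 5.07×10⁻⁹ C·m

On axis E = 2kp/r³, so p = Er³/(2k).
p = (4.15×10⁴)·(0.130)³ / (2·8.99×10⁹) = 5.071×10⁻⁹ C·m.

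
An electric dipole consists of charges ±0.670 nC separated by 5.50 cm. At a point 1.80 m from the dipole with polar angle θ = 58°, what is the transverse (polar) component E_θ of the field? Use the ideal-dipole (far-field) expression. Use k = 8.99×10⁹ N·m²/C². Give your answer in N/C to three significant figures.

E_θ ≈ 0.0482 N/C

Dipole moment p = qd = (6.70×10⁻¹⁰ C)(0.0550 m) = 3.685×10⁻¹¹ C·m.
For a dipole, E_θ = (kp sinθ)/r³.
kp/r³ = (8.99×10⁹)(3.685×10⁻¹¹)/(1.80)³ = 0.05680 N/C.
E_θ = 0.05680·sin58° = 0.04817 N/C.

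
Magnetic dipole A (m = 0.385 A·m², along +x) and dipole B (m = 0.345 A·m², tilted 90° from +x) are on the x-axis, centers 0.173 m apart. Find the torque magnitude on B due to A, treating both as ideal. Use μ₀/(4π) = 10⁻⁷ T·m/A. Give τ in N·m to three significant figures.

Dipole B is on the axis of dipole A, so B₁ there is axial: B₁ = (μ₀/4π)·2m₁/r³ along +x.
B₁ = 2(10⁻⁷)(0.385)/(0.173)³ = 1.487×10⁻⁵ T.
τ = m₂ B₁ sinθ.
τ = (0.345)(1.487×10⁻⁵)·sin90° = 5.131×10⁻⁶ N·m.

τ ≈ 5.13×10⁻⁶ N·m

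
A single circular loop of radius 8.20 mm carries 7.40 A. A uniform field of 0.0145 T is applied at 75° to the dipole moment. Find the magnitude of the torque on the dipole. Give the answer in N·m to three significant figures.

τ ≈ 2.19×10⁻⁵ N·m

Magnetic moment m = IA = Iπa² = (7.40)·π·(0.00820)² = 0.001563 A·m².
Torque on a magnetic dipole: τ = mB sinθ.
τ = (0.001563)(0.0145)·sin75° = 2.189×10⁻⁵ N·m.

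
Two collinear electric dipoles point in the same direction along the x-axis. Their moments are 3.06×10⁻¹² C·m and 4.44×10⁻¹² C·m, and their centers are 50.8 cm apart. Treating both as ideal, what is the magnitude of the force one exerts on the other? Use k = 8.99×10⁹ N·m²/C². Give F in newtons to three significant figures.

On-axis field of dipole 1 at distance r: E = 2kp₁/r³. Force on dipole 2 is F = p₂·dE/dr (gradient along axis).
dE/dr = −6kp₁/r⁴, so |F| = 6kp₁p₂/r⁴ (attractive for aligned moments).
F = 6(8.99×10⁹)(3.06×10⁻¹²)(4.44×10⁻¹²)/(0.508)⁴ = 1.100×10⁻¹¹ N.

F ≈ 1.10×10⁻¹¹ N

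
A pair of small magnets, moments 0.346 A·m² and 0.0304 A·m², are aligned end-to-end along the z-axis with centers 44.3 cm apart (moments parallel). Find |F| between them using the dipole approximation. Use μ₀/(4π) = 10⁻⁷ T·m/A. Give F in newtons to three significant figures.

On-axis B of dipole 1: B = (μ₀/4π)·2m₁/r³. Force on dipole 2: F = m₂·dB/dr.
dB/dr = −(μ₀/4π)·6m₁/r⁴, so |F| = (μ₀/4π)·6m₁m₂/r⁴.
F = 6(10⁻⁷)(0.346)(0.0304)/(0.443)⁴ = 1.639×10⁻⁷ N.

F ≈ 1.64×10⁻⁷ N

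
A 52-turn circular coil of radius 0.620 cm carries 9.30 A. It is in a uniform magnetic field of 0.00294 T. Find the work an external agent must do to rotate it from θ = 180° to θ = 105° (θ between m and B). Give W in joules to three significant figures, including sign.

W ≈ -1.27×10⁻⁴ J

m = NIA = NIπa² = 52·(9.30)·π·(0.00620)² = 0.0584 A·m².
W_ext = ΔU = −mB cosθ₂ + mB cosθ₁ = mB(cosθ₁ − cosθ₂).
W = (0.0584)(0.00294)·(cos180° − cos105°) = (1.717×10⁻⁴)·(-0.7412) = -1.273×10⁻⁴ J.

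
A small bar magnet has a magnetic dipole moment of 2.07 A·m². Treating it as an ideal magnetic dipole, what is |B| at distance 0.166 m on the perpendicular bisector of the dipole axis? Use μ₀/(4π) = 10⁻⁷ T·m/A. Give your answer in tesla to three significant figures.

B ≈ 4.53×10⁻⁵ T

In the equatorial plane B = (μ₀/4π)·m/r³ (half the axial value).
B = (10⁻⁷)·(2.07) / (0.166)³ = 4.525×10⁻⁵ T.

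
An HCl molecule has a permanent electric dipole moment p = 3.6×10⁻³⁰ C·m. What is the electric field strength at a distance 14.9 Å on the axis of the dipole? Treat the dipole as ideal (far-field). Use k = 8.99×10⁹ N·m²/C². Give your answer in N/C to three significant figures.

E ≈ 1.96×10⁷ N/C

On the dipole axis E = 2kp/r³.
E = 2·(8.99×10⁹)(3.60×10⁻³⁰) / (1.49×10⁻⁹)³ = 1.957×10⁷ N/C.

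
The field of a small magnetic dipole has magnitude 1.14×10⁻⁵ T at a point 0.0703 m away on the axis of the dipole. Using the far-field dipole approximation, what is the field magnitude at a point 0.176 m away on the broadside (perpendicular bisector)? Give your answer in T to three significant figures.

B ≈ 3.63×10⁻⁷ T

Dipole fields scale as 1/r³ in the far field.
The axial field is twice the equatorial field at the same r, so the geometry factor is 1/2.
B₂ = B₁ · (1/2) · (r₁/r₂)³ = 1.14×10⁻⁵ · 0.5 · (0.0703/0.176)³.
(r₁/r₂)³ = (0.3994)³ = 0.06373.
B₂ ≈ 3.632×10⁻⁷ T.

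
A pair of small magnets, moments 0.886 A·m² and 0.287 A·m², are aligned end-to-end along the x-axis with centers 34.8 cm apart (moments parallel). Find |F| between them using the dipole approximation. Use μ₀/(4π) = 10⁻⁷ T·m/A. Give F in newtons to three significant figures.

On-axis B of dipole 1: B = (μ₀/4π)·2m₁/r³. Force on dipole 2: F = m₂·dB/dr.
dB/dr = −(μ₀/4π)·6m₁/r⁴, so |F| = (μ₀/4π)·6m₁m₂/r⁴.
F = 6(10⁻⁷)(0.886)(0.287)/(0.348)⁴ = 1.040×10⁻⁵ N.

F ≈ 1.04×10⁻⁵ N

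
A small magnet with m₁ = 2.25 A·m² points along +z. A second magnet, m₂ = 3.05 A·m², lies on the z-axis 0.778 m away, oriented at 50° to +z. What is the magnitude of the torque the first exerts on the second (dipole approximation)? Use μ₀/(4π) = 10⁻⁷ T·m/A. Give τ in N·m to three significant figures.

Dipole B is on the axis of dipole A, so B₁ there is axial: B₁ = (μ₀/4π)·2m₁/r³ along +z.
B₁ = 2(10⁻⁷)(2.25)/(0.778)³ = 9.556×10⁻⁷ T.
τ = m₂ B₁ sinθ.
τ = (3.05)(9.556×10⁻⁷)·sin50° = 2.233×10⁻⁶ N·m.

τ ≈ 2.23×10⁻⁶ N·m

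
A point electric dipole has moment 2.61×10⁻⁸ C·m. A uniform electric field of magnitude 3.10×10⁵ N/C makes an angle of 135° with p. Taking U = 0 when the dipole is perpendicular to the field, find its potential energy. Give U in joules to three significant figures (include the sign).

U ≈ 0.00572 J

U = −p·E = −pE cosθ.
U = −(2.61×10⁻⁸)(3.10×10⁵)·cos135° = 0.005721 J.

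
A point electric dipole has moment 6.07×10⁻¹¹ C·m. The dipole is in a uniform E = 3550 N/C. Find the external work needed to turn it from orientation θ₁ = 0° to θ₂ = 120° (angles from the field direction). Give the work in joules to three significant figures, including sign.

W ≈ 3.23×10⁻⁷ J

W_ext = ΔU = U(θ₂) − U(θ₁) = −pE cosθ₂ − (−pE cosθ₁) = pE(cosθ₁ − cosθ₂).
W = (6.07×10⁻¹¹)(3550)·(cos0° − cos120°) = (2.155×10⁻⁷)·(+1.5000) = 3.232×10⁻⁷ J.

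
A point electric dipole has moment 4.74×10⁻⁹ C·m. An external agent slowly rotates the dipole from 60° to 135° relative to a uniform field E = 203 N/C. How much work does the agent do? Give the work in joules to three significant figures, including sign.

W_ext = ΔU = U(θ₂) − U(θ₁) = −pE cosθ₂ − (−pE cosθ₁) = pE(cosθ₁ − cosθ₂).
W = (4.74×10⁻⁹)(203)·(cos60° − cos135°) = (9.622×10⁻⁷)·(+1.2071) = 1.162×10⁻⁶ J.

W ≈ 1.16×10⁻⁶ J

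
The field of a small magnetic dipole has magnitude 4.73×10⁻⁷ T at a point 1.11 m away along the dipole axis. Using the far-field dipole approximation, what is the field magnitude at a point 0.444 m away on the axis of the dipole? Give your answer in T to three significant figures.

B ≈ 7.39×10⁻⁶ T

Dipole fields scale as 1/r³ in the far field; the geometry is the same at both points.
B₂ = B₁ · (r₁/r₂)³ = 4.73×10⁻⁷ · (1.11/0.444)³.
(r₁/r₂)³ = (2.5)³ = 15.62.
B₂ ≈ 7.391×10⁻⁶ T.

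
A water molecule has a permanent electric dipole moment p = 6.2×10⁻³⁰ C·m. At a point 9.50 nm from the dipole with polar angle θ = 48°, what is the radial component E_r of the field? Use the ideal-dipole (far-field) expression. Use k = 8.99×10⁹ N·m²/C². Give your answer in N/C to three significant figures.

E_r ≈ 8.70×10⁴ N/C

For a dipole, E_r = (2kp cosθ)/r³.
kp/r³ = (8.99×10⁹)(6.20×10⁻³⁰)/(9.50×10⁻⁹)³ = 6.501×10⁴ N/C.
E_r = 2·6.501×10⁴·cos48° = 8.700×10⁴ N/C.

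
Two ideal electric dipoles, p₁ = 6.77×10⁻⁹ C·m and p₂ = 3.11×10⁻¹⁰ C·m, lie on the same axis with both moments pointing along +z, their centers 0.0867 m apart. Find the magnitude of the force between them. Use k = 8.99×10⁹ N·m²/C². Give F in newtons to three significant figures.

F ≈ 0.00201 N

On-axis field of dipole 1 at distance r: E = 2kp₁/r³. Force on dipole 2 is F = p₂·dE/dr (gradient along axis).
dE/dr = −6kp₁/r⁴, so |F| = 6kp₁p₂/r⁴ (attractive for aligned moments).
F = 6(8.99×10⁹)(6.77×10⁻⁹)(3.11×10⁻¹⁰)/(0.0867)⁴ = 0.002010 N.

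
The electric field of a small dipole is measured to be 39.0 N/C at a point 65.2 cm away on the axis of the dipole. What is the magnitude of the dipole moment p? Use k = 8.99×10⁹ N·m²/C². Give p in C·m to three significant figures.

On axis E = 2kp/r³, so p = Er³/(2k).
p = (39.0)·(0.652)³ / (2·8.99×10⁹) = 6.012×10⁻¹⁰ C·m.

p ≈ 6.01×10⁻¹⁰ C·m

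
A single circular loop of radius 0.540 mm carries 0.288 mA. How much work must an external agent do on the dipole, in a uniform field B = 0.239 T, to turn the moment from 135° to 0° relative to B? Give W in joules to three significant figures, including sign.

Magnetic moment m = IA = Iπa² = (2.88×10⁻⁴)·π·(5.40×10⁻⁴)² = 2.638×10⁻¹⁰ A·m².
W_ext = ΔU = −mB cosθ₂ + mB cosθ₁ = mB(cosθ₁ − cosθ₂).
W = (2.638×10⁻¹⁰)(0.239)·(cos135° − cos0°) = (6.305×10⁻¹¹)·(-1.7071) = -1.076×10⁻¹⁰ J.

W ≈ -1.08×10⁻¹⁰ J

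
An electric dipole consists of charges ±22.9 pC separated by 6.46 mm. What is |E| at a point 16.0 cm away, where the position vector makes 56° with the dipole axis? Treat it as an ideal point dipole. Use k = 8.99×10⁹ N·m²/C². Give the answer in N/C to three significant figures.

Dipole moment p = qd = (2.29×10⁻¹¹ C)(0.00646 m) = 1.479×10⁻¹³ C·m.
At angle θ the dipole field magnitude is E = (kp/r³)·√(1 + 3cos²θ).
kp/r³ = (8.99×10⁹)(1.479×10⁻¹³) / (0.160)³ = 0.3246 N/C.
√(1 + 3cos²56°) = √(1 + 3·0.3127) = √1.9381 ≈ 1.3922.
E ≈ 0.3246 × 1.392 = 0.4519 N/C.

E ≈ 0.452 N/C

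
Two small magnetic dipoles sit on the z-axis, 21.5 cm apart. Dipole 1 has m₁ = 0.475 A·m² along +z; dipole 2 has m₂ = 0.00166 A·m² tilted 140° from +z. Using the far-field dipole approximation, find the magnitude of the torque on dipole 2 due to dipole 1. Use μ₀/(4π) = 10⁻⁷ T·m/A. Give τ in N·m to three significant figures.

Dipole B is on the axis of dipole A, so B₁ there is axial: B₁ = (μ₀/4π)·2m₁/r³ along +z.
B₁ = 2(10⁻⁷)(0.475)/(0.215)³ = 9.559×10⁻⁶ T.
τ = m₂ B₁ sinθ.
τ = (0.00166)(9.559×10⁻⁶)·sin140° = 1.020×10⁻⁸ N·m.

τ ≈ 1.02×10⁻⁸ N·m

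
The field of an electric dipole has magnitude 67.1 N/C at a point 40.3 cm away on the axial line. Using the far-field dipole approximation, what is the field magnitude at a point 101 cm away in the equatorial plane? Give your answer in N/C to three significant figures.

E ≈ 2.13 N/C

Dipole fields scale as 1/r³ in the far field.
The axial field is twice the equatorial field at the same r, so the geometry factor is 1/2.
E₂ = E₁ · (1/2) · (r₁/r₂)³ = 67.1 · 0.5 · (40.3/101)³.
(r₁/r₂)³ = (0.399)³ = 0.06353.
E₂ ≈ 2.131 N/C.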